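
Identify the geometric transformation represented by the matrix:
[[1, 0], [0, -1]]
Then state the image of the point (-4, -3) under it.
reflection across the x-axis; image of (-4, -3) is (-4, 3)

This is a symmetric orthogonal matrix with determinant -1, which characterizes a reflection in ℝ².
The matrix [[1, 0], [0, -1]] represents: reflection across the x-axis.
Applying it to (-4, -3): [1·-4 + 0·-3, 0·-4 + -1·-3] = (-4, 3).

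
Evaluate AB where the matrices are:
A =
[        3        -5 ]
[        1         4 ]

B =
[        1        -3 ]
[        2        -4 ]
AB =
[       -7        11 ]
[        9       -19 ]

Matrix multiplication: (AB)[i][j] = sum over k of A[i][k] * B[k][j].
  (AB)[0][0] = (3)*(1) + (-5)*(2) = -7
  (AB)[0][1] = (3)*(-3) + (-5)*(-4) = 11
  (AB)[1][0] = (1)*(1) + (4)*(2) = 9
  (AB)[1][1] = (1)*(-3) + (4)*(-4) = -19
AB =
[       -7        11 ]
[        9       -19 ]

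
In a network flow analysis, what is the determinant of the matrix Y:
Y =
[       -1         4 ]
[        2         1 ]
det(Y) = -9

For a 2×2 matrix [[a, b], [c, d]], det = a*d - b*c.
det(Y) = (-1)*(1) - (4)*(2) = -1 - 8 = -9.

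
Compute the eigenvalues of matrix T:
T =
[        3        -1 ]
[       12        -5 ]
λ = -3, 1

Solve det(T - λI) = 0. For a 2×2 matrix the characteristic equation is λ² - (trace)λ + det = 0.
trace(T) = a + d = 3 - 5 = -2.
det(T) = a*d - b*c = (3)*(-5) - (-1)*(12) = -15 + 12 = -3.
Characteristic equation: λ² - (-2)λ + (-3) = 0.
Discriminant = (-2)² - 4*(-3) = 4 + 12 = 16.
λ = (-2 ± √16) / 2 = (-2 ± 4) / 2 = -3, 1.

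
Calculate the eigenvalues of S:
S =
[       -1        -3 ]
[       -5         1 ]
λ = -4, 4

Solve det(S - λI) = 0. For a 2×2 matrix the characteristic equation is λ² - (trace)λ + det = 0.
trace(S) = a + d = -1 + 1 = 0.
det(S) = a*d - b*c = (-1)*(1) - (-3)*(-5) = -1 - 15 = -16.
Characteristic equation: λ² - (0)λ + (-16) = 0.
Discriminant = (0)² - 4*(-16) = 0 + 64 = 64.
λ = (0 ± √64) / 2 = (0 ± 8) / 2 = -4, 4.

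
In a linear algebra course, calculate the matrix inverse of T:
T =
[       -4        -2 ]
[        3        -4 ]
det(T) = 22
T⁻¹ =
[    -2/11      1/11 ]
[    -3/22     -2/11 ]

For a 2×2 matrix T = [[a, b], [c, d]] with det(T) ≠ 0, T⁻¹ = (1/det(T)) * [[d, -b], [-c, a]].
det(T) = (-4)*(-4) - (-2)*(3) = 16 + 6 = 22.
T⁻¹ = (1/22) * [[-4, 2], [-3, -4]].
Dividing each entry by 22 and reducing:
T⁻¹ =
[    -2/11      1/11 ]
[    -3/22     -2/11 ]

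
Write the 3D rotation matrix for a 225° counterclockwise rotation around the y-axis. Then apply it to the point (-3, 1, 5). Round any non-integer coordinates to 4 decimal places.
R = [[-√2/2, 0, -√2/2], [0, 1, 0], [√2/2, 0, -√2/2]]; R·(-3, 1, 5) = (-1.4142, 1.0000, -5.6569)

Rotation matrix for 225° around y-axis:
cos(225°) = -√2/2, sin(225°) = -√2/2
R = [[-√2/2, 0, -√2/2], [0, 1, 0], [√2/2, 0, -√2/2]]
Apply to (-3, 1, 5): R·[-3, 1, 5]ᵀ = (-1.4142, 1.0000, -5.6569)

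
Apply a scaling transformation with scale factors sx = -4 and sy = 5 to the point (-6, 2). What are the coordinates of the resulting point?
(24, 10)

Scaling matrix:
[[-4, 0], [0, 5]]
Result: (-6 × -4, 2 × 5) = (24, 10)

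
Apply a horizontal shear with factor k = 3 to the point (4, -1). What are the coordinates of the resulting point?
(1, -1)

Shear matrix for horizontal shear with factor k = 3:
[[1, 3], [0, 1]]
Result: (4, -1) → (1, -1)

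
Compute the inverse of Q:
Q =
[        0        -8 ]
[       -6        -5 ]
det(Q) = -48
Q⁻¹ =
[     5/48      -1/6 ]
[     -1/8         0 ]

For a 2×2 matrix Q = [[a, b], [c, d]] with det(Q) ≠ 0, Q⁻¹ = (1/det(Q)) * [[d, -b], [-c, a]].
det(Q) = (0)*(-5) - (-8)*(-6) = 0 - 48 = -48.
Q⁻¹ = (1/-48) * [[-5, 8], [6, 0]].
Dividing each entry by -48 and reducing:
Q⁻¹ =
[     5/48      -1/6 ]
[     -1/8         0 ]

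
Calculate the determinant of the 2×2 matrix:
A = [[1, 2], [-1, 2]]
4

For A = [[a, b], [c, d]], det(A) = a*d - b*c.
det(A) = (1)*(2) - (2)*(-1) = 2 - -2 = 4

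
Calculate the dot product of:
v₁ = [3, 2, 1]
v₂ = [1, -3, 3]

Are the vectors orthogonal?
0, Yes

The dot product is the sum of products of corresponding components.
v₁·v₂ = (3)*(1) + (2)*(-3) + (1)*(3) = 3 - 6 + 3 = 0.
Two vectors are orthogonal iff their dot product is 0; here the dot product is 0, so the vectors are orthogonal.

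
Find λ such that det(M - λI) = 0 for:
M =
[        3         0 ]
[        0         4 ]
λ = 3, 4

Solve det(M - λI) = 0. For a 2×2 matrix the characteristic equation is λ² - (trace)λ + det = 0.
trace(M) = a + d = 3 + 4 = 7.
det(M) = a*d - b*c = (3)*(4) - (0)*(0) = 12 - 0 = 12.
Characteristic equation: λ² - (7)λ + (12) = 0.
Discriminant = (7)² - 4*(12) = 49 - 48 = 1.
λ = (7 ± √1) / 2 = (7 ± 1) / 2 = 3, 4.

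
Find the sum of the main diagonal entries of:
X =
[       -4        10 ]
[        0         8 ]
tr(X) = -4 + 8 = 4

The trace of a square matrix is the sum of its diagonal entries.
Diagonal entries of X: X[0][0] = -4, X[1][1] = 8.
tr(X) = -4 + 8 = 4.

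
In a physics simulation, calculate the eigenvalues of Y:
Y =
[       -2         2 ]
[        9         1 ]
λ = -5, 4

Solve det(Y - λI) = 0. For a 2×2 matrix the characteristic equation is λ² - (trace)λ + det = 0.
trace(Y) = a + d = -2 + 1 = -1.
det(Y) = a*d - b*c = (-2)*(1) - (2)*(9) = -2 - 18 = -20.
Characteristic equation: λ² - (-1)λ + (-20) = 0.
Discriminant = (-1)² - 4*(-20) = 1 + 80 = 81.
λ = (-1 ± √81) / 2 = (-1 ± 9) / 2 = -5, 4.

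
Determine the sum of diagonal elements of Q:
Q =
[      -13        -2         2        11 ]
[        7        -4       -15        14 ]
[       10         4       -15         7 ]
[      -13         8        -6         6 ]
tr(Q) = -13 - 4 - 15 + 6 = -26

The trace of a square matrix is the sum of its diagonal entries.
Diagonal entries of Q: Q[0][0] = -13, Q[1][1] = -4, Q[2][2] = -15, Q[3][3] = 6.
tr(Q) = -13 - 4 - 15 + 6 = -26.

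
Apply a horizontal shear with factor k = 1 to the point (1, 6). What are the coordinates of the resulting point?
(7, 6)

Shear matrix for horizontal shear with factor k = 1:
[[1, 1], [0, 1]]
Result: (1, 6) → (7, 6)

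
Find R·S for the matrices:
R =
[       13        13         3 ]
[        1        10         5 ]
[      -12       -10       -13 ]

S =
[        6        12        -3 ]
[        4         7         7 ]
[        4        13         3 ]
RS =
[      142       286        61 ]
[       66       147        82 ]
[     -164      -383       -73 ]

Matrix multiplication: (RS)[i][j] = sum over k of R[i][k] * S[k][j].
  (RS)[0][0] = (13)*(6) + (13)*(4) + (3)*(4) = 142
  (RS)[0][1] = (13)*(12) + (13)*(7) + (3)*(13) = 286
  (RS)[0][2] = (13)*(-3) + (13)*(7) + (3)*(3) = 61
  (RS)[1][0] = (1)*(6) + (10)*(4) + (5)*(4) = 66
  (RS)[1][1] = (1)*(12) + (10)*(7) + (5)*(13) = 147
  (RS)[1][2] = (1)*(-3) + (10)*(7) + (5)*(3) = 82
  (RS)[2][0] = (-12)*(6) + (-10)*(4) + (-13)*(4) = -164
  (RS)[2][1] = (-12)*(12) + (-10)*(7) + (-13)*(13) = -383
  (RS)[2][2] = (-12)*(-3) + (-10)*(7) + (-13)*(3) = -73
RS =
[      142       286        61 ]
[       66       147        82 ]
[     -164      -383       -73 ]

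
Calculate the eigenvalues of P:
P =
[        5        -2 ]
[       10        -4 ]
λ = 0, 1

Solve det(P - λI) = 0. For a 2×2 matrix the characteristic equation is λ² - (trace)λ + det = 0.
trace(P) = a + d = 5 - 4 = 1.
det(P) = a*d - b*c = (5)*(-4) - (-2)*(10) = -20 + 20 = 0.
Characteristic equation: λ² - (1)λ + (0) = 0.
Discriminant = (1)² - 4*(0) = 1 - 0 = 1.
λ = (1 ± √1) / 2 = (1 ± 1) / 2 = 0, 1.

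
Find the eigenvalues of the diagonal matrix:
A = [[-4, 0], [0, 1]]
λ₁ = -4, λ₂ = 1

The characteristic polynomial of A is det(A - λI) = (-4 - λ)(1 - λ) = 0.
The roots are λ = -4 and λ = 1, so the eigenvalues are the diagonal entries.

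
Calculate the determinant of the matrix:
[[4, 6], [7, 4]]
-26

For a 2×2 matrix [[a, b], [c, d]], det = ad - bc
det = (4)(4) - (6)(7) = 16 - 42 = -26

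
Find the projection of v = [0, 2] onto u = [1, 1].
[1, 1]

The projection of v onto u is proj_u(v) = ((v·u) / (u·u)) · u.
v·u = (0)*(1) + (2)*(1) = 2.
u·u = (1)*(1) + (1)*(1) = 2.
coefficient = 2 / 2 = 1.
proj_u(v) = 1 · [1, 1] = [1, 1].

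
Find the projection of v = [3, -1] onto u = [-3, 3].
[2, -2]

The projection of v onto u is proj_u(v) = ((v·u) / (u·u)) · u.
v·u = (3)*(-3) + (-1)*(3) = -12.
u·u = (-3)*(-3) + (3)*(3) = 18.
coefficient = -12 / 18 = -2/3.
proj_u(v) = -2/3 · [-3, 3] = [2, -2].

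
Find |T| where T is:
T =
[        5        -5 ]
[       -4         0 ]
det(T) = -20

For a 2×2 matrix [[a, b], [c, d]], det = a*d - b*c.
det(T) = (5)*(0) - (-5)*(-4) = 0 - 20 = -20.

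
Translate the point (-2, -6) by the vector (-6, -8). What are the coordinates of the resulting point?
(-8, -14)

Translation by (-6, -8):
x' = -2 + -6 = -8
y' = -6 + -8 = -14
Homogeneous matrix: [[1, 0, -6], [0, 1, -8], [0, 0, 1]]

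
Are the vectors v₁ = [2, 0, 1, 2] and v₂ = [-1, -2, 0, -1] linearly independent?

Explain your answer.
Yes, linearly independent

Two vectors are linearly dependent iff one is a scalar multiple of the other.
No single scalar k satisfies v₂ = k·v₁ (the ratios of corresponding entries disagree), so v₁ and v₂ are linearly independent.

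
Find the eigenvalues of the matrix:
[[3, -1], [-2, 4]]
λ = 2 and λ = 5

Characteristic equation: det(A - λI) = 0
λ² - (trace)λ + (det) = 0
λ² - (7)λ + (10) = 0
λ² - 7λ + 10 = 0
Solving: λ = 2, 5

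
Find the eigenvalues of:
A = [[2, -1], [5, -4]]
λ = -3, 1

Solve det(A - λI) = 0. For a 2×2 matrix this is λ² - (trace)λ + det = 0.
trace(A) = 2 - 4 = -2.
det(A) = (2)*(-4) - (-1)*(5) = -8 + 5 = -3.
Characteristic equation: λ² - (-2)λ + (-3) = 0.
Discriminant: (-2)² - 4*(-3) = 4 + 12 = 16.
Roots: λ = (-2 ± √16) / 2 = -3, 1.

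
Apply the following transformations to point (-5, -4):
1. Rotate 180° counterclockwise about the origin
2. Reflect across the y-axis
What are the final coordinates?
(-5, 4)

Step 1: Rotate 180° → (5, 4)
Step 2: Reflect across the y-axis → (-5, 4)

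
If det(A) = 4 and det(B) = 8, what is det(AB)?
32

Use the multiplicative property of determinants: det(AB) = det(A)*det(B).
det(AB) = (4)*(8) = 32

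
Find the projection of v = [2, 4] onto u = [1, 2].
[2, 4]

The projection of v onto u is proj_u(v) = ((v·u) / (u·u)) · u.
v·u = (2)*(1) + (4)*(2) = 10.
u·u = (1)*(1) + (2)*(2) = 5.
coefficient = 10 / 5 = 2.
proj_u(v) = 2 · [1, 2] = [2, 4].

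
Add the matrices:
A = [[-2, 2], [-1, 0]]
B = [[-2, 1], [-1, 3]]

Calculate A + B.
[[-4, 3], [-2, 3]]

Add corresponding elements:
(-2)+(-2)=-4
(2)+(1)=3
(-1)+(-1)=-2
(0)+(3)=3
A + B = [[-4, 3], [-2, 3]]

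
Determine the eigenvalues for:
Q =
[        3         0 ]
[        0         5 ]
λ = 3, 5

Solve det(Q - λI) = 0. For a 2×2 matrix the characteristic equation is λ² - (trace)λ + det = 0.
trace(Q) = a + d = 3 + 5 = 8.
det(Q) = a*d - b*c = (3)*(5) - (0)*(0) = 15 - 0 = 15.
Characteristic equation: λ² - (8)λ + (15) = 0.
Discriminant = (8)² - 4*(15) = 64 - 60 = 4.
λ = (8 ± √4) / 2 = (8 ± 2) / 2 = 3, 5.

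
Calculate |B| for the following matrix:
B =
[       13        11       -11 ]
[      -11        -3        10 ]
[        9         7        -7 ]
det(B) = 56

Expand along row 0 (cofactor expansion): det(B) = a*(e*i - f*h) - b*(d*i - f*g) + c*(d*h - e*g), where the 3×3 is [[a, b, c], [d, e, f], [g, h, i]].
Minor M_00 = (-3)*(-7) - (10)*(7) = 21 - 70 = -49.
Minor M_01 = (-11)*(-7) - (10)*(9) = 77 - 90 = -13.
Minor M_02 = (-11)*(7) - (-3)*(9) = -77 + 27 = -50.
det(B) = (13)*(-49) - (11)*(-13) + (-11)*(-50) = -637 + 143 + 550 = 56.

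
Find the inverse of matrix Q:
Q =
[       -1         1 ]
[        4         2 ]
det(Q) = -6
Q⁻¹ =
[     -1/3       1/6 ]
[      2/3       1/6 ]

For a 2×2 matrix Q = [[a, b], [c, d]] with det(Q) ≠ 0, Q⁻¹ = (1/det(Q)) * [[d, -b], [-c, a]].
det(Q) = (-1)*(2) - (1)*(4) = -2 - 4 = -6.
Q⁻¹ = (1/-6) * [[2, -1], [-4, -1]].
Dividing each entry by -6 and reducing:
Q⁻¹ =
[     -1/3       1/6 ]
[      2/3       1/6 ]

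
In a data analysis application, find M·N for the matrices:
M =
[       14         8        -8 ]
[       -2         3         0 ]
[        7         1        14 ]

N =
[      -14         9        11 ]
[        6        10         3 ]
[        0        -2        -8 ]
MN =
[     -148       222       242 ]
[       46        12       -13 ]
[      -92        45       -32 ]

Matrix multiplication: (MN)[i][j] = sum over k of M[i][k] * N[k][j].
  (MN)[0][0] = (14)*(-14) + (8)*(6) + (-8)*(0) = -148
  (MN)[0][1] = (14)*(9) + (8)*(10) + (-8)*(-2) = 222
  (MN)[0][2] = (14)*(11) + (8)*(3) + (-8)*(-8) = 242
  (MN)[1][0] = (-2)*(-14) + (3)*(6) + (0)*(0) = 46
  (MN)[1][1] = (-2)*(9) + (3)*(10) + (0)*(-2) = 12
  (MN)[1][2] = (-2)*(11) + (3)*(3) + (0)*(-8) = -13
  (MN)[2][0] = (7)*(-14) + (1)*(6) + (14)*(0) = -92
  (MN)[2][1] = (7)*(9) + (1)*(10) + (14)*(-2) = 45
  (MN)[2][2] = (7)*(11) + (1)*(3) + (14)*(-8) = -32
MN =
[     -148       222       242 ]
[       46        12       -13 ]
[      -92        45       -32 ]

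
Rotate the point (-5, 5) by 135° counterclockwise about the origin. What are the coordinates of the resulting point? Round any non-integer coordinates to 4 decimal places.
(0.0000, -7.0711)

Rotation matrix R(θ) = [[cos θ, -sin θ], [sin θ, cos θ]]; for θ = 135°:
R = [[-√2/2, -√2/2], [√2/2, -√2/2]]
Result: R × [-5, 5]ᵀ = [-√2/2·-5 + (-√2/2)·5, √2/2·-5 + (-√2/2)·5]ᵀ = (0.0000, -7.0711)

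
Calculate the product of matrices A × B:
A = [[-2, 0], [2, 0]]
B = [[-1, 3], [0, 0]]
[[2, -6], [-2, 6]]

Matrix multiplication:
C[0][0] = -2×-1 + 0×0 = 2
C[0][1] = -2×3 + 0×0 = -6
C[1][0] = 2×-1 + 0×0 = -2
C[1][1] = 2×3 + 0×0 = 6
Result: [[2, -6], [-2, 6]]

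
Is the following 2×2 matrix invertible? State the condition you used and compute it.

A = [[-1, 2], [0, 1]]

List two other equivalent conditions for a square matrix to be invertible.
Yes, invertible; det(A) = -1 ≠ 0. Equivalent conditions: rank(A) = 2; Ax = 0 has only the trivial solution; 0 is not an eigenvalue; the columns of A are linearly independent.

To check invertibility, compute det(A).
The given matrix is triangular, so det(A) equals the product of its diagonal entries = -1 ≠ 0.
Since det(A) ≠ 0, A is invertible.
Equivalent conditions for a square matrix A to be invertible:
- rank(A) = 2 (full rank).
- The homogeneous system Ax = 0 has only the trivial solution x = 0.
- 0 is not an eigenvalue of A.
- The columns (equivalently rows) of A are linearly independent.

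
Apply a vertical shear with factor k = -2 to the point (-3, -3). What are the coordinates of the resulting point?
(-3, 3)

Shear matrix for vertical shear with factor k = -2:
[[1, 0], [-2, 1]]
Result: (-3, -3) → (-3, 3)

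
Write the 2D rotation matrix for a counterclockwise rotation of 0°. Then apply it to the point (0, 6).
R = [[1, 0], [0, 1]]; R·(0, 6) = (0, 6)

Rotation matrix formula: R(θ) = [[cos θ, -sin θ], [sin θ, cos θ]]
For θ = 0°:
cos(0°) = 1
sin(0°) = 0
R = [[1, 0], [0, 1]]
Apply to (0, 6): [1·0 + (0)·6, 0·0 + 1·6] = (0, 6)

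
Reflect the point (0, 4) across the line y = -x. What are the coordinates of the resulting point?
(-4, 0)

Reflection across line y = -x: (0, 4) → (-4, 0)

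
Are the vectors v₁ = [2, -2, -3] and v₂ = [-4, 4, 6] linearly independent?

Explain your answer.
No, linearly dependent (v₂ = -2·v₁)

Check whether there is a scalar k with v₂ = k·v₁.
Comparing components, k = -2 satisfies -2·[2, -2, -3] = [-4, 4, 6].
Since v₂ is a scalar multiple of v₁, the two vectors are linearly dependent.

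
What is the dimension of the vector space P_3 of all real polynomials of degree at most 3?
Dimension = 4

A polynomial of degree at most 3 can be written as a₀ + a₁x + a₂x² + a₃x³, with 4 free coefficients a₀, a₁, a₂, a₃.
The set {1, x, x², x³} is a basis: it spans P_3 (every such polynomial is a linear combination of these) and is linearly independent (a polynomial is zero iff all its coefficients are zero).
Therefore dim(P_3) = 3 + 1 = 4.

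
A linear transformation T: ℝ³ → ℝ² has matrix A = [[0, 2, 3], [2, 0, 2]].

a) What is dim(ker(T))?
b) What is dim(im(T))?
dim(ker) = 1, dim(im) = 2

The two rows are not scalar multiples of one another (no single k satisfies row 2 = k × row 1), so they are linearly independent.
Thus rank(A) = 2.
dim(im(T)) = rank(A) = 2.
By the rank-nullity theorem applied to T: ℝ³ → ℝ², rank(A) + nullity(A) = 3 (the domain dimension), so dim(ker(T)) = 3 - 2 = 1.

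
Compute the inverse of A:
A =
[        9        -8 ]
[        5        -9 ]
det(A) = -41
A⁻¹ =
[     9/41     -8/41 ]
[     5/41     -9/41 ]

For a 2×2 matrix A = [[a, b], [c, d]] with det(A) ≠ 0, A⁻¹ = (1/det(A)) * [[d, -b], [-c, a]].
det(A) = (9)*(-9) - (-8)*(5) = -81 + 40 = -41.
A⁻¹ = (1/-41) * [[-9, 8], [-5, 9]].
Dividing each entry by -41 and reducing:
A⁻¹ =
[     9/41     -8/41 ]
[     5/41     -9/41 ]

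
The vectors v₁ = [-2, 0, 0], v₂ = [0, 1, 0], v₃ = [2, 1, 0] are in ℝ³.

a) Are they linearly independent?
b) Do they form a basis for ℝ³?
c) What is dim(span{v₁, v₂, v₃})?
Not independent, not a basis, dim(span) = 2

Check whether v₃ can be written as a linear combination of v₁ and v₂.
v₃ = (-1)·v₁ + (1)·v₂ = [2, 1, 0], so the three vectors are linearly dependent.
Thus they do not form a basis for ℝ³, and dim(span{v₁, v₂, v₃}) = 2 (spanned by v₁ and v₂).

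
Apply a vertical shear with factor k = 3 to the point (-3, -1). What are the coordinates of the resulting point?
(-3, -10)

Shear matrix for vertical shear with factor k = 3:
[[1, 0], [3, 1]]
Result: (-3, -1) → (-3, -10)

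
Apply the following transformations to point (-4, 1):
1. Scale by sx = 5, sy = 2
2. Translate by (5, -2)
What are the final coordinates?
(-15, 0)

Step 1: Scale (-4, 1) by (sx, sy) = (5, 2) → (-20, 2)
Step 2: Translate by (5, -2) → (-15, 0)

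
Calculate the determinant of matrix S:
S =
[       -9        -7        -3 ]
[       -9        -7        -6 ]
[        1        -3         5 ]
det(S) = 102

Expand along row 0 (cofactor expansion): det(S) = a*(e*i - f*h) - b*(d*i - f*g) + c*(d*h - e*g), where the 3×3 is [[a, b, c], [d, e, f], [g, h, i]].
Minor M_00 = (-7)*(5) - (-6)*(-3) = -35 - 18 = -53.
Minor M_01 = (-9)*(5) - (-6)*(1) = -45 + 6 = -39.
Minor M_02 = (-9)*(-3) - (-7)*(1) = 27 + 7 = 34.
det(S) = (-9)*(-53) - (-7)*(-39) + (-3)*(34) = 477 - 273 - 102 = 102.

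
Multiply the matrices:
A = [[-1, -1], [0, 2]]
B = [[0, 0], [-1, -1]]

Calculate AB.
[[1, 1], [-2, -2]]

Each entry (i,j) of AB = sum over k of A[i][k]*B[k][j].
(AB)[0][0] = (-1)*(0) + (-1)*(-1) = 1
(AB)[0][1] = (-1)*(0) + (-1)*(-1) = 1
(AB)[1][0] = (0)*(0) + (2)*(-1) = -2
(AB)[1][1] = (0)*(0) + (2)*(-1) = -2
AB = [[1, 1], [-2, -2]]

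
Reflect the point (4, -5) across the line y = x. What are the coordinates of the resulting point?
(-5, 4)

Reflection across line y = x: (4, -5) → (-5, 4)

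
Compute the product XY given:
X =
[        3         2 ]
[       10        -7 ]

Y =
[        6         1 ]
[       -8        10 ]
XY =
[        2        23 ]
[      116       -60 ]

Matrix multiplication: (XY)[i][j] = sum over k of X[i][k] * Y[k][j].
  (XY)[0][0] = (3)*(6) + (2)*(-8) = 2
  (XY)[0][1] = (3)*(1) + (2)*(10) = 23
  (XY)[1][0] = (10)*(6) + (-7)*(-8) = 116
  (XY)[1][1] = (10)*(1) + (-7)*(10) = -60
XY =
[        2        23 ]
[      116       -60 ]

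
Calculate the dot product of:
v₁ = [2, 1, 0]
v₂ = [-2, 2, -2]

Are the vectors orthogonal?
-2, No

The dot product is the sum of products of corresponding components.
v₁·v₂ = (2)*(-2) + (1)*(2) + (0)*(-2) = -4 + 2 + 0 = -2.
Two vectors are orthogonal iff their dot product is 0; here the dot product is -2, so the vectors are not orthogonal.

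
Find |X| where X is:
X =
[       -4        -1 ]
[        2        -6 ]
det(X) = 26

For a 2×2 matrix [[a, b], [c, d]], det = a*d - b*c.
det(X) = (-4)*(-6) - (-1)*(2) = 24 + 2 = 26.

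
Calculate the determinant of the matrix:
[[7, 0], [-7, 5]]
35

For a 2×2 matrix [[a, b], [c, d]], det = ad - bc
det = (7)(5) - (0)(-7) = 35 - 0 = 35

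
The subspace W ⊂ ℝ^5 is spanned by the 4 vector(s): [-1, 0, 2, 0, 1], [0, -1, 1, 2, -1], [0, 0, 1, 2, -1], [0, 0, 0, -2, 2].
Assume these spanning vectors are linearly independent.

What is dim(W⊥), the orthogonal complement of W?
dim(W⊥) = 1

For any subspace W of ℝ^n, dim(W) + dim(W⊥) = n (the whole-space dimension).
Here the given 4 vectors are linearly independent, so dim(W) = 4.
Thus dim(W⊥) = n - dim(W) = 5 - 4 = 1.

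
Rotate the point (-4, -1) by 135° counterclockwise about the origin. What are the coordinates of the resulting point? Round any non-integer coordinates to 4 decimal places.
(3.5355, -2.1213)

Rotation matrix R(θ) = [[cos θ, -sin θ], [sin θ, cos θ]]; for θ = 135°:
R = [[-√2/2, -√2/2], [√2/2, -√2/2]]
Result: R × [-4, -1]ᵀ = [-√2/2·-4 + (-√2/2)·-1, √2/2·-4 + (-√2/2)·-1]ᵀ = (3.5355, -2.1213)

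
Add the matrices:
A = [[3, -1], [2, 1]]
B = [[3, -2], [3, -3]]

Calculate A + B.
[[6, -3], [5, -2]]

Add corresponding elements:
(3)+(3)=6
(-1)+(-2)=-3
(2)+(3)=5
(1)+(-3)=-2
A + B = [[6, -3], [5, -2]]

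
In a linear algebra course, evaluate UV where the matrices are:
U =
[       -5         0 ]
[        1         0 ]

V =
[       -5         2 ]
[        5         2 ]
UV =
[       25       -10 ]
[       -5         2 ]

Matrix multiplication: (UV)[i][j] = sum over k of U[i][k] * V[k][j].
  (UV)[0][0] = (-5)*(-5) + (0)*(5) = 25
  (UV)[0][1] = (-5)*(2) + (0)*(2) = -10
  (UV)[1][0] = (1)*(-5) + (0)*(5) = -5
  (UV)[1][1] = (1)*(2) + (0)*(2) = 2
UV =
[       25       -10 ]
[       -5         2 ]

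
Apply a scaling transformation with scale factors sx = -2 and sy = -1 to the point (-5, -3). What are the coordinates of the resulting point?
(10, 3)

Scaling matrix:
[[-2, 0], [0, -1]]
Result: (-5 × -2, -3 × -1) = (10, 3)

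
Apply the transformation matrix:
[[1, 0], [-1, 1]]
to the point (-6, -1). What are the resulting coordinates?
(-6, 5)

Matrix multiplication:
[[1, 0], [-1, 1]] × [-6, -1]ᵀ
= [1×-6 + 0×-1, -1×-6 + 1×-1]ᵀ
= [-6.0000, 5.0000]ᵀ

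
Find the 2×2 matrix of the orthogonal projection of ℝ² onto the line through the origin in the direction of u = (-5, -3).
[[25/34, 15/34], [15/34, 9/34]]

The orthogonal projection onto the line spanned by a nonzero vector u = (a, b) has matrix P = (u uᵀ) / (uᵀ u) = (1/(a² + b²)) · [[a², ab], [ab, b²]].
Here u = (-5, -3), so a² + b² = 25 + 9 = 34.
P = (1/34) · [[25, 15], [15, 9]] = [[25/34, 15/34], [15/34, 9/34]].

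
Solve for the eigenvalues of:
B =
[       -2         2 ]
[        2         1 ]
λ = -3, 2

Solve det(B - λI) = 0. For a 2×2 matrix the characteristic equation is λ² - (trace)λ + det = 0.
trace(B) = a + d = -2 + 1 = -1.
det(B) = a*d - b*c = (-2)*(1) - (2)*(2) = -2 - 4 = -6.
Characteristic equation: λ² - (-1)λ + (-6) = 0.
Discriminant = (-1)² - 4*(-6) = 1 + 24 = 25.
λ = (-1 ± √25) / 2 = (-1 ± 5) / 2 = -3, 2.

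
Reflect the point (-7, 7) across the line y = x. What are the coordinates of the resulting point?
(7, -7)

Reflection across line y = x: (-7, 7) → (7, -7)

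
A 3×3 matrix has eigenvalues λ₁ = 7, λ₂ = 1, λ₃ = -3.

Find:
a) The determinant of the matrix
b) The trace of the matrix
det = -21, trace = 5

Two standard eigenvalue identities:
- det(A) equals the product of the eigenvalues (counted with multiplicity).
- trace(A) equals the sum of the eigenvalues.
det(A) = (7)*(1)*(-3) = -21.
trace(A) = 7 + 1 - 3 = 5.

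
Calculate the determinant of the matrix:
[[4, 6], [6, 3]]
-24

For a 2×2 matrix [[a, b], [c, d]], det = ad - bc
det = (4)(3) - (6)(6) = 12 - 36 = -24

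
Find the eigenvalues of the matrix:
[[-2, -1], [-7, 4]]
λ = -3 and λ = 5

Characteristic equation: det(A - λI) = 0
λ² - (trace)λ + (det) = 0
λ² - (2)λ + (-15) = 0
λ² - 2λ - 15 = 0
Solving: λ = -3, 5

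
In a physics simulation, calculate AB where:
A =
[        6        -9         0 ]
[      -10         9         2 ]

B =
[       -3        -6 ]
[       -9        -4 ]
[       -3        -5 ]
AB =
[       63         0 ]
[      -57        14 ]

Matrix multiplication: (AB)[i][j] = sum over k of A[i][k] * B[k][j].
  (AB)[0][0] = (6)*(-3) + (-9)*(-9) + (0)*(-3) = 63
  (AB)[0][1] = (6)*(-6) + (-9)*(-4) + (0)*(-5) = 0
  (AB)[1][0] = (-10)*(-3) + (9)*(-9) + (2)*(-3) = -57
  (AB)[1][1] = (-10)*(-6) + (9)*(-4) + (2)*(-5) = 14
AB =
[       63         0 ]
[      -57        14 ]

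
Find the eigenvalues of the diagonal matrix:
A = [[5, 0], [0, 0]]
λ₁ = 5, λ₂ = 0

The characteristic polynomial of A is det(A - λI) = (5 - λ)(0 - λ) = 0.
The roots are λ = 5 and λ = 0, so the eigenvalues are the diagonal entries.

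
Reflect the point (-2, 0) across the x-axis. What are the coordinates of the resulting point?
(-2, 0)

Reflection across x-axis: (-2, 0) → (-2, 0)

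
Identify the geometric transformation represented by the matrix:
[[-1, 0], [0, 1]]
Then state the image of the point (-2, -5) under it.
reflection across the y-axis; image of (-2, -5) is (2, -5)

This is a symmetric orthogonal matrix with determinant -1, which characterizes a reflection in ℝ².
The matrix [[-1, 0], [0, 1]] represents: reflection across the y-axis.
Applying it to (-2, -5): [-1·-2 + 0·-5, 0·-2 + 1·-5] = (2, -5).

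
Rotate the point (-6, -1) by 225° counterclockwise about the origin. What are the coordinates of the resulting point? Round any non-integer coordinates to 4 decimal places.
(3.5355, 4.9497)

Rotation matrix R(θ) = [[cos θ, -sin θ], [sin θ, cos θ]]; for θ = 225°:
R = [[-√2/2, √2/2], [-√2/2, -√2/2]]
Result: R × [-6, -1]ᵀ = [-√2/2·-6 + (√2/2)·-1, -√2/2·-6 + (-√2/2)·-1]ᵀ = (3.5355, 4.9497)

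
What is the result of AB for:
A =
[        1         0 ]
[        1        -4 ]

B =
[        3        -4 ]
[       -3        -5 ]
AB =
[        3        -4 ]
[       15        16 ]

Matrix multiplication: (AB)[i][j] = sum over k of A[i][k] * B[k][j].
  (AB)[0][0] = (1)*(3) + (0)*(-3) = 3
  (AB)[0][1] = (1)*(-4) + (0)*(-5) = -4
  (AB)[1][0] = (1)*(3) + (-4)*(-3) = 15
  (AB)[1][1] = (1)*(-4) + (-4)*(-5) = 16
AB =
[        3        -4 ]
[       15        16 ]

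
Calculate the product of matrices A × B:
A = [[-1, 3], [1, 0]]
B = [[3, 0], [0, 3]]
[[-3, 9], [3, 0]]

Matrix multiplication:
C[0][0] = -1×3 + 3×0 = -3
C[0][1] = -1×0 + 3×3 = 9
C[1][0] = 1×3 + 0×0 = 3
C[1][1] = 1×0 + 0×3 = 0
Result: [[-3, 9], [3, 0]]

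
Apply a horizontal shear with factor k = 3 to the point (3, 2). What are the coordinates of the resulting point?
(9, 2)

Shear matrix for horizontal shear with factor k = 3:
[[1, 3], [0, 1]]
Result: (3, 2) → (9, 2)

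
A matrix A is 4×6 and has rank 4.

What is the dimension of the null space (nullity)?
2

The rank-nullity theorem for an m×n matrix states:
rank(A) + nullity(A) = n (the number of columns).
Here n = 6 and rank(A) = 4, so nullity(A) = 6 - 4 = 2.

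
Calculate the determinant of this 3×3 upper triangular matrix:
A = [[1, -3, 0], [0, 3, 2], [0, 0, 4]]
12

The determinant of a triangular matrix is the product of its diagonal entries (the off-diagonal entries above the diagonal do not affect it).
det(A) = (1) * (3) * (4) = 12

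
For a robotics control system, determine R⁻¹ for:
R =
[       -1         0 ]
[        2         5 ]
det(R) = -5
R⁻¹ =
[       -1         0 ]
[      2/5       1/5 ]

For a 2×2 matrix R = [[a, b], [c, d]] with det(R) ≠ 0, R⁻¹ = (1/det(R)) * [[d, -b], [-c, a]].
det(R) = (-1)*(5) - (0)*(2) = -5 - 0 = -5.
R⁻¹ = (1/-5) * [[5, 0], [-2, -1]].
Dividing each entry by -5 and reducing:
R⁻¹ =
[       -1         0 ]
[      2/5       1/5 ]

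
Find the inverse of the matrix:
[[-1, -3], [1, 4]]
[[-4, -3], [1, 1]]

For [[a,b],[c,d]], inverse = (1/det)·[[d,-b],[-c,a]]
det = -1·4 - -3·1 = -1
Inverse = (1/-1)·[[4, 3], [-1, -1]]
        = [[-4, -3], [1, 1]]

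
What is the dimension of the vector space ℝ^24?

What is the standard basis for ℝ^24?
Dimension = 24; standard basis = {e_1, e_2, e_3, …, e_24}

ℝ^24 is the space of 24-tuples of real numbers; its dimension is 24.
The standard basis consists of 24 vectors: e_1, e_2, e_3, …, e_24, where e_i is the vector with 1 in position i and 0 elsewhere.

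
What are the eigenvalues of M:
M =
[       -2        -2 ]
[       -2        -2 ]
λ = -4, 0

Solve det(M - λI) = 0. For a 2×2 matrix the characteristic equation is λ² - (trace)λ + det = 0.
trace(M) = a + d = -2 - 2 = -4.
det(M) = a*d - b*c = (-2)*(-2) - (-2)*(-2) = 4 - 4 = 0.
Characteristic equation: λ² - (-4)λ + (0) = 0.
Discriminant = (-4)² - 4*(0) = 16 - 0 = 16.
λ = (-4 ± √16) / 2 = (-4 ± 4) / 2 = -4, 0.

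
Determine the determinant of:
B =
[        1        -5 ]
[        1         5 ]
det(B) = 10

For a 2×2 matrix [[a, b], [c, d]], det = a*d - b*c.
det(B) = (1)*(5) - (-5)*(1) = 5 + 5 = 10.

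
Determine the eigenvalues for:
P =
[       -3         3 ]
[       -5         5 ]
λ = 0, 2

Solve det(P - λI) = 0. For a 2×2 matrix the characteristic equation is λ² - (trace)λ + det = 0.
trace(P) = a + d = -3 + 5 = 2.
det(P) = a*d - b*c = (-3)*(5) - (3)*(-5) = -15 + 15 = 0.
Characteristic equation: λ² - (2)λ + (0) = 0.
Discriminant = (2)² - 4*(0) = 4 - 0 = 4.
λ = (2 ± √4) / 2 = (2 ± 2) / 2 = 0, 2.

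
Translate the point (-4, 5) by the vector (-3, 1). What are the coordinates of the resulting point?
(-7, 6)

Translation by (-3, 1):
x' = -4 + -3 = -7
y' = 5 + 1 = 6
Homogeneous matrix: [[1, 0, -3], [0, 1, 1], [0, 0, 1]]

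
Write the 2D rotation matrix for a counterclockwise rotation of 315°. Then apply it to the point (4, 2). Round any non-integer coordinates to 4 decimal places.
R = [[√2/2, √2/2], [-√2/2, √2/2]]; R·(4, 2) = (4.2426, -1.4142)

Rotation matrix formula: R(θ) = [[cos θ, -sin θ], [sin θ, cos θ]]
For θ = 315°:
cos(315°) = √2/2
sin(315°) = -√2/2
R = [[√2/2, √2/2], [-√2/2, √2/2]]
Apply to (4, 2): [√2/2·4 + (√2/2)·2, -√2/2·4 + √2/2·2] = (4.2426, -1.4142)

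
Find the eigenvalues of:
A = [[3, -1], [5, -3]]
λ = -2, 2

Solve det(A - λI) = 0. For a 2×2 matrix this is λ² - (trace)λ + det = 0.
trace(A) = 3 - 3 = 0.
det(A) = (3)*(-3) - (-1)*(5) = -9 + 5 = -4.
Characteristic equation: λ² - (0)λ + (-4) = 0.
Discriminant: (0)² - 4*(-4) = 0 + 16 = 16.
Roots: λ = (0 ± √16) / 2 = -2, 2.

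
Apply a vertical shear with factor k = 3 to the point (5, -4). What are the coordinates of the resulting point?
(5, 11)

Shear matrix for vertical shear with factor k = 3:
[[1, 0], [3, 1]]
Result: (5, -4) → (5, 11)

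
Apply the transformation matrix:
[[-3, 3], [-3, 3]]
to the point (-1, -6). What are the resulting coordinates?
(-15, -15)

Matrix multiplication:
[[-3, 3], [-3, 3]] × [-1, -6]ᵀ
= [-3×-1 + 3×-6, -3×-1 + 3×-6]ᵀ
= [-15.0000, -15.0000]ᵀ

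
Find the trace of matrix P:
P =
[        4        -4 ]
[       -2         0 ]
tr(P) = 4 + 0 = 4

The trace of a square matrix is the sum of its diagonal entries.
Diagonal entries of P: P[0][0] = 4, P[1][1] = 0.
tr(P) = 4 + 0 = 4.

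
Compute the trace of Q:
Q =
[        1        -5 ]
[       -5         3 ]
tr(Q) = 1 + 3 = 4

The trace of a square matrix is the sum of its diagonal entries.
Diagonal entries of Q: Q[0][0] = 1, Q[1][1] = 3.
tr(Q) = 1 + 3 = 4.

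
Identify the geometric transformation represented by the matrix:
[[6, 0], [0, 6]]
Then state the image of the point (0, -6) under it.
uniform scaling by factor 6; image of (0, -6) is (0, -36)

This is a diagonal matrix with equal entries 6, so it scales both axes by the same factor 6.
The matrix [[6, 0], [0, 6]] represents: uniform scaling by factor 6.
Applying it to (0, -6): [6·0 + 0·-6, 0·0 + 6·-6] = (0, -36).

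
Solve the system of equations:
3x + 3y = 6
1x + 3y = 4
x = 1, y = 1

Use elimination (row reduction):
Equation 1: 3x + 3y = 6.
Equation 2: 1x + 3y = 4.
Multiply Eq1 by 1 and Eq2 by 3: 3x + 3y = 6;  3x + 9y = 12.
Subtract: (6)y = 6, so y = 1.
Back-substitute into Eq1: 3x + 3*(1) = 6, so x = 1.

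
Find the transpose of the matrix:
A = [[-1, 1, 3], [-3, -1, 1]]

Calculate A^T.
[[-1, -3], [1, -1], [3, 1]]

The transpose sends entry (i,j) to (j,i); rows become columns.
Row 0 of A: [-1, 1, 3] -> column 0 of A^T.
Row 1 of A: [-3, -1, 1] -> column 1 of A^T.
A^T = [[-1, -3], [1, -1], [3, 1]]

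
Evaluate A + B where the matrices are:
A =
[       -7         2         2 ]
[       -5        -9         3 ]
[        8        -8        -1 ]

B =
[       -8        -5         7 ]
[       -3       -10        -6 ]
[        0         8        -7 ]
A + B =
[      -15        -3         9 ]
[       -8       -19        -3 ]
[        8         0        -8 ]

Matrix addition is elementwise: (A+B)[i][j] = A[i][j] + B[i][j].
  (A+B)[0][0] = (-7) + (-8) = -15
  (A+B)[0][1] = (2) + (-5) = -3
  (A+B)[0][2] = (2) + (7) = 9
  (A+B)[1][0] = (-5) + (-3) = -8
  (A+B)[1][1] = (-9) + (-10) = -19
  (A+B)[1][2] = (3) + (-6) = -3
  (A+B)[2][0] = (8) + (0) = 8
  (A+B)[2][1] = (-8) + (8) = 0
  (A+B)[2][2] = (-1) + (-7) = -8
A + B =
[      -15        -3         9 ]
[       -8       -19        -3 ]
[        8         0        -8 ]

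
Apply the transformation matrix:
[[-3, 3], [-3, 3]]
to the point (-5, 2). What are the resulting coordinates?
(21, 21)

Matrix multiplication:
[[-3, 3], [-3, 3]] × [-5, 2]ᵀ
= [-3×-5 + 3×2, -3×-5 + 3×2]ᵀ
= [21.0000, 21.0000]ᵀ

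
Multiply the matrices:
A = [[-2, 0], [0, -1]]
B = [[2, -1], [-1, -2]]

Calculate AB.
[[-4, 2], [1, 2]]

Each entry (i,j) of AB = sum over k of A[i][k]*B[k][j].
(AB)[0][0] = (-2)*(2) + (0)*(-1) = -4
(AB)[0][1] = (-2)*(-1) + (0)*(-2) = 2
(AB)[1][0] = (0)*(2) + (-1)*(-1) = 1
(AB)[1][1] = (0)*(-1) + (-1)*(-2) = 2
AB = [[-4, 2], [1, 2]]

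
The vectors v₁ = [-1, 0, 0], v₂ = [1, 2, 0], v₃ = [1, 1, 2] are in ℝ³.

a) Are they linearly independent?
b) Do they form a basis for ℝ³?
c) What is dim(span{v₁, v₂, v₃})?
Yes independent, yes basis, dim = 3

Stack v₁, v₂, v₃ as rows of a 3×3 matrix.
[[-1, 0, 0]; [1, 2, 0]; [1, 1, 2]] is already lower triangular with nonzero diagonal entries (-1, 2, 2), so its determinant is the product of the diagonal entries, det = (-1)·(2)·(2) = -4 ≠ 0, and the rows are linearly independent.
Three linearly independent vectors in ℝ³ form a basis for ℝ³, so dim(span{v₁,v₂,v₃}) = 3.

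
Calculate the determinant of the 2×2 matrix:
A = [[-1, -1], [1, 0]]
1

For A = [[a, b], [c, d]], det(A) = a*d - b*c.
det(A) = (-1)*(0) - (-1)*(1) = 0 - -1 = 1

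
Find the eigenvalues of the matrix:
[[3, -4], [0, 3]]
λ = 3 and λ = 3

Characteristic equation: det(A - λI) = 0
λ² - (trace)λ + (det) = 0
λ² - (6)λ + (9) = 0
λ² - 6λ + 9 = 0
Solving: λ = 3, 3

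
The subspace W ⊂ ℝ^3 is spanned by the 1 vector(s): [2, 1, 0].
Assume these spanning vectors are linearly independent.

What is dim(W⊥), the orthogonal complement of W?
dim(W⊥) = 2

For any subspace W of ℝ^n, dim(W) + dim(W⊥) = n (the whole-space dimension).
Here the given 1 vectors are linearly independent, so dim(W) = 1.
Thus dim(W⊥) = n - dim(W) = 3 - 1 = 2.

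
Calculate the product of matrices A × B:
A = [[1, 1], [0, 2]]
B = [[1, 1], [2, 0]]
[[3, 1], [4, 0]]

Matrix multiplication:
C[0][0] = 1×1 + 1×2 = 3
C[0][1] = 1×1 + 1×0 = 1
C[1][0] = 0×1 + 2×2 = 4
C[1][1] = 0×1 + 2×0 = 0
Result: [[3, 1], [4, 0]]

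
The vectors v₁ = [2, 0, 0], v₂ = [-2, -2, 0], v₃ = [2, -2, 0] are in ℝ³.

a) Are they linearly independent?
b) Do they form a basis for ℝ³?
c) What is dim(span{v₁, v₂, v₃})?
Not independent, not a basis, dim(span) = 2

Check whether v₃ can be written as a linear combination of v₁ and v₂.
v₃ = (2)·v₁ + (1)·v₂ = [2, -2, 0], so the three vectors are linearly dependent.
Thus they do not form a basis for ℝ³, and dim(span{v₁, v₂, v₃}) = 2 (spanned by v₁ and v₂).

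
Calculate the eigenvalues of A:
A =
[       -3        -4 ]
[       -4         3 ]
λ = -5, 5

Solve det(A - λI) = 0. For a 2×2 matrix the characteristic equation is λ² - (trace)λ + det = 0.
trace(A) = a + d = -3 + 3 = 0.
det(A) = a*d - b*c = (-3)*(3) - (-4)*(-4) = -9 - 16 = -25.
Characteristic equation: λ² - (0)λ + (-25) = 0.
Discriminant = (0)² - 4*(-25) = 0 + 100 = 100.
λ = (0 ± √100) / 2 = (0 ± 10) / 2 = -5, 5.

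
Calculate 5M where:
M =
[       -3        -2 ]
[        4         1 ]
5M =
[      -15       -10 ]
[       20         5 ]

Scalar multiplication is elementwise: (5M)[i][j] = 5 * M[i][j].
  (5M)[0][0] = 5 * (-3) = -15
  (5M)[0][1] = 5 * (-2) = -10
  (5M)[1][0] = 5 * (4) = 20
  (5M)[1][1] = 5 * (1) = 5
5M =
[      -15       -10 ]
[       20         5 ]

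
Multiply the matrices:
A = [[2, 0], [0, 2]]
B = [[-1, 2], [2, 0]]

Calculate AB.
[[-2, 4], [4, 0]]

Each entry (i,j) of AB = sum over k of A[i][k]*B[k][j].
(AB)[0][0] = (2)*(-1) + (0)*(2) = -2
(AB)[0][1] = (2)*(2) + (0)*(0) = 4
(AB)[1][0] = (0)*(-1) + (2)*(2) = 4
(AB)[1][1] = (0)*(2) + (2)*(0) = 0
AB = [[-2, 4], [4, 0]]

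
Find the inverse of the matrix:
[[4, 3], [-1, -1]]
[[1, 3], [-1, -4]]

For [[a,b],[c,d]], inverse = (1/det)·[[d,-b],[-c,a]]
det = 4·-1 - 3·-1 = -1
Inverse = (1/-1)·[[-1, -3], [1, 4]]
        = [[1, 3], [-1, -4]]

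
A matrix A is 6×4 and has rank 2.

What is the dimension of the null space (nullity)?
2

The rank-nullity theorem for an m×n matrix states:
rank(A) + nullity(A) = n (the number of columns).
Here n = 4 and rank(A) = 2, so nullity(A) = 4 - 2 = 2.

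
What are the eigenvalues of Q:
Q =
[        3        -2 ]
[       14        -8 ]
λ = -4, -1

Solve det(Q - λI) = 0. For a 2×2 matrix the characteristic equation is λ² - (trace)λ + det = 0.
trace(Q) = a + d = 3 - 8 = -5.
det(Q) = a*d - b*c = (3)*(-8) - (-2)*(14) = -24 + 28 = 4.
Characteristic equation: λ² - (-5)λ + (4) = 0.
Discriminant = (-5)² - 4*(4) = 25 - 16 = 9.
λ = (-5 ± √9) / 2 = (-5 ± 3) / 2 = -4, -1.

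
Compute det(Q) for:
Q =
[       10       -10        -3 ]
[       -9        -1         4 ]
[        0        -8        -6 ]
det(Q) = 704

Expand along row 0 (cofactor expansion): det(Q) = a*(e*i - f*h) - b*(d*i - f*g) + c*(d*h - e*g), where the 3×3 is [[a, b, c], [d, e, f], [g, h, i]].
Minor M_00 = (-1)*(-6) - (4)*(-8) = 6 + 32 = 38.
Minor M_01 = (-9)*(-6) - (4)*(0) = 54 - 0 = 54.
Minor M_02 = (-9)*(-8) - (-1)*(0) = 72 - 0 = 72.
det(Q) = (10)*(38) - (-10)*(54) + (-3)*(72) = 380 + 540 - 216 = 704.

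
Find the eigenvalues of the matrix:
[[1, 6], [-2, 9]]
λ = 3 and λ = 7

Characteristic equation: det(A - λI) = 0
λ² - (trace)λ + (det) = 0
λ² - (10)λ + (21) = 0
λ² - 10λ + 21 = 0
Solving: λ = 3, 7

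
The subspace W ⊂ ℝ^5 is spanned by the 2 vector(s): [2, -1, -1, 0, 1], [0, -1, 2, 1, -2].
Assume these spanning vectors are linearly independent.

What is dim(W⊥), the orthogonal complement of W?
dim(W⊥) = 3

For any subspace W of ℝ^n, dim(W) + dim(W⊥) = n (the whole-space dimension).
Here the given 2 vectors are linearly independent, so dim(W) = 2.
Thus dim(W⊥) = n - dim(W) = 5 - 2 = 3.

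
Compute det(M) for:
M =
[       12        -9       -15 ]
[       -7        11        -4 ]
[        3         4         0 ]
det(M) = 1215

Expand along row 0 (cofactor expansion): det(M) = a*(e*i - f*h) - b*(d*i - f*g) + c*(d*h - e*g), where the 3×3 is [[a, b, c], [d, e, f], [g, h, i]].
Minor M_00 = (11)*(0) - (-4)*(4) = 0 + 16 = 16.
Minor M_01 = (-7)*(0) - (-4)*(3) = 0 + 12 = 12.
Minor M_02 = (-7)*(4) - (11)*(3) = -28 - 33 = -61.
det(M) = (12)*(16) - (-9)*(12) + (-15)*(-61) = 192 + 108 + 915 = 1215.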